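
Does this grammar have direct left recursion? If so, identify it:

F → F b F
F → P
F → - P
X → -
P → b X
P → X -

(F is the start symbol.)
Yes, F is left-recursive

Direct left recursion occurs when N → N α for some non-terminal N (the right-hand side begins with the left-hand side itself).

F → F b F: LEFT RECURSIVE (starts with F)
F → P: starts with P
F → - P: starts with '-'
X → -: starts with '-'
P → b X: starts with b
P → X -: starts with X

The grammar has direct left recursion on: F.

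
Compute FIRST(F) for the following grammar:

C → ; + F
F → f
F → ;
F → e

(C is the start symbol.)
{ ';', 'e', 'f' }

From F → f:
  - f is a terminal: add 'f' and stop
From F → ;:
  - ';' is a terminal: add ';' and stop
From F → e:
  - e is a terminal: add 'e' and stop

Collecting: FIRST(F) = { ';', 'e', 'f' }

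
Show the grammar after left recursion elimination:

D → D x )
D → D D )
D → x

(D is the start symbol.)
D → x D'
D' → x ) D'
D' → D ) D'
D' → ε

D is directly left-recursive. The standard transformation for
  A → A α₁ | ... | A α_m | β₁ | ... | β_n
is
  A  → β₁ A' | ... | β_n A'
  A' → α₁ A' | ... | α_m A' | ε

D → x becomes D → x D'
D → D x ) becomes D' → x ) D'
D → D D ) becomes D' → D ) D'
Add D' → ε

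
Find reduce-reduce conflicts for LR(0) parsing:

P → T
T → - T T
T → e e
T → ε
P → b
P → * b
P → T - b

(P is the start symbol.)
No reduce-reduce conflicts

A reduce-reduce conflict occurs when an LR(0) state has two complete items [A → α .] and [B → β .] — both call for a reduction, and with no lookahead the parser cannot choose between them.

Augment with P' → P and build the canonical LR(0) collection (I0 = CLOSURE({[P' → . P]}), then GOTO on every symbol after a dot until no new states appear). It has 13 states:
  I0: { [P → . * b], [P → . T - b], [P → . T], [P → . b], [P' → . P], [T → . - T T], [T → . e e], [T → .] }  — shift, reduce
  I1: { [P → * . b] }  — shift
  I2: { [T → - . T T], [T → . - T T], [T → . e e], [T → .] }  — shift, reduce
  I3: { [P' → P .] }  — accept
  I4: { [P → T . - b], [P → T .] }  — shift, reduce
  I5: { [P → b .] }  — reduce
  I6: { [T → e . e] }  — shift
  I7: { [T → e e .] }  — reduce
  I8: { [P → T - . b] }  — shift
  I9: { [P → T - b .] }  — reduce
  I10: { [T → - T . T], [T → . - T T], [T → . e e], [T → .] }  — shift, reduce
  I11: { [T → - T T .] }  — reduce
  I12: { [P → * b .] }  — reduce

No state contains more than one complete item.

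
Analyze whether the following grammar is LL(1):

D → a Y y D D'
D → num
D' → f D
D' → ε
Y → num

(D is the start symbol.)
No. Predict set conflict for D': { 'f' }

A grammar is LL(1) if for each non-terminal N with multiple productions, the predict sets of those productions are pairwise disjoint, where PREDICT(N → α) = (FIRST(α) \ {ε}) ∪ (FOLLOW(N) if α ⇒* ε).

Relevant sets:
  FOLLOW(D') = { $, 'f' }

For D:
  PREDICT(D → a Y y D D') = { 'a' }
  PREDICT(D → num) = { 'num' }
For D':
  PREDICT(D' → f D) = { 'f' }
  PREDICT(D' → ε) = { $, 'f' }
Y has a single production, so nothing to check there.

Conflict found: Predict set conflict for D': { 'f' }
The grammar is NOT LL(1).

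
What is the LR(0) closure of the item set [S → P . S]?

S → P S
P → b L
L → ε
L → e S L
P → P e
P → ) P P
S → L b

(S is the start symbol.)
To compute CLOSURE, for each item [A → α.Bβ] where B is a non-terminal, add [B → .γ] for all productions B → γ; repeat for the newly added items until nothing changes.

Start with: [S → P . S]
  [S → P . S] has the dot before S: add [S → . P S], [S → . L b]
  [S → . P S] has the dot before P: add [P → . b L], [P → . P e], [P → . ) P P]
  [S → . L b] has the dot before L: add [L → .], [L → . e S L]
No further items can be added.

CLOSURE = { [L → . e S L], [L → .], [P → . ) P P], [P → . P e], [P → . b L], [S → . L b], [S → . P S], [S → P . S] }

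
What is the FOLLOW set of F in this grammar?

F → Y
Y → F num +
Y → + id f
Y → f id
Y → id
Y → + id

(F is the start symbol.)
{ $, 'num' }

To compute FOLLOW(F), find every occurrence of F on a right-hand side N → α F β: add FIRST(β) \ {ε}, and if β is empty or nullable also add FOLLOW(N). Iterate to a fixed point.

F is the start symbol, so $ ∈ FOLLOW(F).
In Y → F num +: F is followed by num '+', add FIRST(num '+') \ {ε} = { 'num' }

Taking the union: FOLLOW(F) = { $, 'num' }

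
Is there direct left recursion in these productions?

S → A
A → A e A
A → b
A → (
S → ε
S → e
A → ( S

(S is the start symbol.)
Direct left recursion occurs when N → N α for some non-terminal N (the right-hand side begins with the left-hand side itself).

S → A: starts with A
A → A e A: LEFT RECURSIVE (starts with A)
A → b: starts with b
A → (: starts with '('
S → ε: starts with ε
S → e: starts with e
A → ( S: starts with '('

The grammar has direct left recursion on: A.

Answer: Yes, A is left-recursive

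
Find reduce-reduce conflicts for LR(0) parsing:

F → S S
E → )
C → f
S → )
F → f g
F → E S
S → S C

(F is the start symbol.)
Yes — I1: [E → ) .] vs [S → ) .]

Augment with F' → F and build the canonical LR(0) collection (I0 = CLOSURE({[F' → . F]}), then GOTO on every symbol after a dot until no new states appear). It has 12 states:
  I0: { [E → . )], [F → . E S], [F → . S S], [F → . f g], [F' → . F], [S → . )], [S → . S C] }  — shift
  I1: { [E → ) .], [S → ) .] }  — 2 reduces
  I2: { [F → E . S], [S → . )], [S → . S C] }  — shift
  I3: { [F' → F .] }  — accept
  I4: { [C → . f], [F → S . S], [S → . )], [S → . S C], [S → S . C] }  — shift
  I5: { [F → f . g] }  — shift
  I6: { [F → f g .] }  — reduce
  I7: { [S → ) .] }  — reduce
  I8: { [S → S C .] }  — reduce
  I9: { [C → . f], [F → S S .], [S → S . C] }  — shift, reduce
  I10: { [C → f .] }  — reduce
  I11: { [C → . f], [F → E S .], [S → S . C] }  — shift, reduce

I1 contains complete items [E → ) .], [S → ) .] — reduce-reduce conflict.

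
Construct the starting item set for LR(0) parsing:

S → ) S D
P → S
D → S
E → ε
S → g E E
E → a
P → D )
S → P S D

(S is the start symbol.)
{ [D → . S], [P → . D )], [P → . S], [S → . ) S D], [S → . P S D], [S → . g E E], [S' → . S] }

First, augment the grammar with S' → S
I₀ = CLOSURE({ [S' → . S] }):
  [S' → . S] has the dot before S: add [S → . ) S D], [S → . g E E], [S → . P S D]
  [S → . P S D] has the dot before P: add [P → . S], [P → . D )]
  [P → . D )] has the dot before D: add [D → . S]
No further items can be added.

I₀ = { [D → . S], [P → . D )], [P → . S], [S → . ) S D], [S → . P S D], [S → . g E E], [S' → . S] }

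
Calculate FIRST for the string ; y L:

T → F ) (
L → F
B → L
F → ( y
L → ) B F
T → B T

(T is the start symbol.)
To compute FIRST(; y L), process the symbols left to right:
Symbol ; is a terminal. Add ';' and stop.
FIRST(; y L) = { ';' }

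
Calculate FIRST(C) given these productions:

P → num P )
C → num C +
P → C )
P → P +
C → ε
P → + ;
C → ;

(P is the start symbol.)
{ ';', 'num', ε }

To compute FIRST(C), examine every production with C on the left-hand side, reading each right-hand side left to right until a non-nullable symbol is reached.

From C → num C +:
  - num is a terminal: add 'num' and stop
From C → ε:
  - ε-production, so ε ∈ FIRST(C)
From C → ;:
  - ';' is a terminal: add ';' and stop

Collecting: FIRST(C) = { ';', 'num', ε }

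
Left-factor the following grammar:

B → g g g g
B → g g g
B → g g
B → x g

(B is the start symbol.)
Left-factoring transforms A → αβ₁ | αβ₂ into A → αA' and A' → β₁ | β₂
(α is the longest common prefix among the alternatives). Repeat until
no nonterminal has two alternatives with a common prefix.

Round 1: B has alternatives sharing prefix 'g g'. Introduce B': B → g g B'
  Add: B' → g g
  Add: B' → g
  Add: B' → ε

Round 2: B' has alternatives sharing prefix 'g'. Introduce B'': B' → g B''
  Add: B'' → g
  Add: B'' → ε

No remaining common prefixes — done.

Resulting grammar:
B → g g B'
B' → g B''
B'' → g
B'' → ε
B' → ε
B → x g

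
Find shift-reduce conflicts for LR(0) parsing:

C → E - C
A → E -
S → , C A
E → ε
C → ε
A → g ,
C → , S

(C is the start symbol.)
Yes — I0: [C → .] vs [C → . , S]; I4: [C → .] vs [C → . , S]; I6: [C → .] vs [C → . , S]; I8: [E → .] vs [A → . g ,]

A shift-reduce conflict occurs when an LR(0) state has both:
  - a complete (reduce) item [A → α .] (dot at the end), and
  - a shift item [B → β . c γ] (dot before a terminal).

Augment with C' → C and build the canonical LR(0) collection (I0 = CLOSURE({[C' → . C]}), then GOTO on every symbol after a dot until no new states appear). It has 14 states:
  I0: { [C → . , S], [C → . E - C], [C → .], [C' → . C], [E → .] }  — shift, 2 reduces
  I1: { [C → , . S], [S → . , C A] }  — shift
  I2: { [C' → C .] }  — accept
  I3: { [C → E . - C] }  — shift
  I4: { [C → . , S], [C → . E - C], [C → .], [C → E - . C], [E → .] }  — shift, 2 reduces
  I5: { [C → E - C .] }  — reduce
  I6: { [C → . , S], [C → . E - C], [C → .], [E → .], [S → , . C A] }  — shift, 2 reduces
  I7: { [C → , S .] }  — reduce
  I8: { [A → . E -], [A → . g ,], [E → .], [S → , C . A] }  — shift, reduce
  I9: { [S → , C A .] }  — reduce
  I10: { [A → E . -] }  — shift
  I11: { [A → g . ,] }  — shift
  I12: { [A → g , .] }  — reduce
  I13: { [A → E - .] }  — reduce

I0 contains reduce items [C → .], [E → .] and shift item [C → . , S] — shift-reduce conflict.
I4 contains reduce items [C → .], [E → .] and shift item [C → . , S] — shift-reduce conflict.
I6 contains reduce items [C → .], [E → .] and shift item [C → . , S] — shift-reduce conflict.
I8 contains reduce item [E → .] and shift item [A → . g ,] — shift-reduce conflict.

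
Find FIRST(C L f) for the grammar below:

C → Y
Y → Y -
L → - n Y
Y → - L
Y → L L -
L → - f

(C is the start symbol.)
FIRST sets of the non-terminals involved (from the grammar, by fixed-point iteration):
  FIRST(C) = { '-' }

To compute FIRST(C L f), process the symbols left to right:
Symbol C is a non-terminal. Add FIRST(C) \ {ε} = { '-' }
C is not nullable (ε ∉ FIRST(C)), so stop here.
FIRST(C L f) = { '-' }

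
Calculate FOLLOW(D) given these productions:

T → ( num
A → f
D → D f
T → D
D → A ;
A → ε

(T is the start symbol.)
In D → D f: D is followed by f, add FIRST(f) \ {ε} = { 'f' }
In T → D: D is at the end, add FOLLOW(T)

The FOLLOW sets referred to above (computed the same way, to a fixed point):
  FOLLOW(T) = { $ }

Taking the union: FOLLOW(D) = { $, 'f' }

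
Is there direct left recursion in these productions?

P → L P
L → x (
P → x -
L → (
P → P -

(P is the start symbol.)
Yes, P is left-recursive

P → L P: starts with L
L → x (: starts with x
P → x -: starts with x
L → (: starts with '('
P → P -: LEFT RECURSIVE (starts with P)

The grammar has direct left recursion on: P.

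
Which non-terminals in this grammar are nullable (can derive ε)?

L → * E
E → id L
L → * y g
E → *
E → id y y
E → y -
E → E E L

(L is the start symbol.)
None

A non-terminal is nullable if it can derive ε (the empty string): either it has an ε-production, or it has a production whose right-hand side consists entirely of nullable non-terminals.

There are no ε-productions, so no non-terminal can derive ε.
No non-terminals are nullable.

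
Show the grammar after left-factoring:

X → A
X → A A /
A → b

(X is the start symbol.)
X → A X'
X' → ε
X' → A /
A → b

Left-factoring transforms A → αβ₁ | αβ₂ into A → αA' and A' → β₁ | β₂
(α is the longest common prefix among the alternatives). Repeat until
no nonterminal has two alternatives with a common prefix.

Round 1: X has alternatives sharing prefix 'A'. Introduce X': X → A X'
  Add: X' → ε
  Add: X' → A /

No remaining common prefixes — done.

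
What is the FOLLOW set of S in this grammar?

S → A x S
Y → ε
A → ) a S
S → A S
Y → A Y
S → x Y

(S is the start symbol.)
{ $, ')', 'x' }

To compute FOLLOW(S), find every occurrence of S on a right-hand side N → α S β: add FIRST(β) \ {ε}, and if β is empty or nullable also add FOLLOW(N). Iterate to a fixed point.

S is the start symbol, so $ ∈ FOLLOW(S).
In S → A x S: S is at the end; this adds FOLLOW(S) to itself — nothing new
In A → ) a S: S is at the end, add FOLLOW(A)
In S → A S: S is at the end; this adds FOLLOW(S) to itself — nothing new

The FOLLOW sets referred to above (computed the same way, to a fixed point):
  FOLLOW(A) = { $, ')', 'x' }

Taking the union: FOLLOW(S) = { $, ')', 'x' }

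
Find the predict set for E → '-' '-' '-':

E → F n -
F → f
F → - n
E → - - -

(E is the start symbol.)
PREDICT(E → '-' '-' '-') = (FIRST(RHS) \ {ε}) ∪ (FOLLOW(E) if ε ∈ FIRST(RHS), i.e. RHS ⇒* ε)
FIRST('-' '-' '-') = { '-' }
ε ∉ FIRST('-' '-' '-'), so FOLLOW(E) is not added.
PREDICT(E → '-' '-' '-') = { '-' }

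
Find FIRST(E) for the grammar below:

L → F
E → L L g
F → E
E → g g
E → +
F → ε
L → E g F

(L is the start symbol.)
To compute FIRST(E), examine every production with E on the left-hand side, reading each right-hand side left to right until a non-nullable symbol is reached.

FIRST sets of the other non-terminals involved (by the same procedure, iterated to a fixed point):
  FIRST(L) = { '+', 'g', ε }

From E → L L g:
  - L is a non-terminal: add FIRST(L) \ {ε} = { '+', 'g' }
    L is nullable, so continue to the next symbol
  - L is a non-terminal: add FIRST(L) \ {ε} = { '+', 'g' }
    L is nullable, so continue to the next symbol
  - g is a terminal: add 'g' and stop
From E → g g:
  - g is a terminal: add 'g' and stop
From E → +:
  - '+' is a terminal: add '+' and stop

Collecting: FIRST(E) = { '+', 'g' }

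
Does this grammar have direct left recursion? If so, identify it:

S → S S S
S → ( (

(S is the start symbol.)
Direct left recursion occurs when N → N α for some non-terminal N (the right-hand side begins with the left-hand side itself).

S → S S S: LEFT RECURSIVE (starts with S)
S → ( (: starts with '('

The grammar has direct left recursion on: S.

Answer: Yes, S is left-recursive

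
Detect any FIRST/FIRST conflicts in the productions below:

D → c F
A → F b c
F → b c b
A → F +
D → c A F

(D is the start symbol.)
A FIRST/FIRST conflict occurs when two productions N → α and N → β for the same non-terminal have FIRST(α) ∩ FIRST(β) ≠ ∅ (with ε ∈ FIRST of a nullable right-hand side, so two nullable alternatives also conflict).

FIRST sets of the non-terminals at (or reachable through a nullable prefix from) the front of some alternative:
  FIRST(F) = { 'b' }

Productions for D:
  D → c F: FIRST = { 'c' }
  D → c A F: FIRST = { 'c' }
Productions for A:
  A → F b c: FIRST = { 'b' }
  A → F +: FIRST = { 'b' }
F has only one production, so no FIRST/FIRST conflict is possible there.

Conflict for D: D → c F and D → c A F
  Overlap: { 'c' }
Conflict for A: A → F b c and A → F +
  Overlap: { 'b' }

Answer: Yes. D → c F / D → c A F on { 'c' }; A → F b c / A → F '+' on { 'b' }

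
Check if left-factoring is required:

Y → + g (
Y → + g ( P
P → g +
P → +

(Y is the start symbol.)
Yes, Y has productions with common prefix '+ g ('

Left-factoring is needed when two productions for the same non-terminal
share a common prefix on the right-hand side.

Productions for Y:
  Y → + g (
  Y → + g ( P
Productions for P:
  P → g +
  P → +

Found common prefix '+ g (' in productions for Y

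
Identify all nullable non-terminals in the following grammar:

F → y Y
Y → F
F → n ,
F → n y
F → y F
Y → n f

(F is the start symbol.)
None

A non-terminal is nullable if it can derive ε (the empty string): either it has an ε-production, or it has a production whose right-hand side consists entirely of nullable non-terminals.

There are no ε-productions, so no non-terminal can derive ε.
No non-terminals are nullable.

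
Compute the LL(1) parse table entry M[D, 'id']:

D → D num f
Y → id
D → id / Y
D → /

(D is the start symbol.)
To find M[D, 'id'], we find productions for D where 'id' is in the predict set (PREDICT(N → α) = (FIRST(α) \ {ε}) ∪ (FOLLOW(N) if α ⇒* ε)).

Relevant sets:
  FIRST(D) = { '/', 'id' }

D → D num f: PREDICT = { '/', 'id' }
  'id' is in predict set, so this production goes in M[D, 'id']
D → id / Y: PREDICT = { 'id' }
  'id' is in predict set, so this production goes in M[D, 'id']
D → /: PREDICT = { '/' }

M[D, 'id'] = D → D num f, D → id / Y  (a multiply-defined cell — the grammar is not LL(1))

Answer: D → D num f, D → id / Y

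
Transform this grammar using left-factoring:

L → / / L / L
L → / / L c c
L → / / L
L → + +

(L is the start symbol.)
L → / / L L'
L' → / L
L' → c c
L' → ε
L → + +

Left-factoring transforms A → αβ₁ | αβ₂ into A → αA' and A' → β₁ | β₂
(α is the longest common prefix among the alternatives). Repeat until
no nonterminal has two alternatives with a common prefix.

Round 1: L has alternatives sharing prefix '/ / L'. Introduce L': L → / / L L'
  Add: L' → / L
  Add: L' → c c
  Add: L' → ε

No remaining common prefixes — done.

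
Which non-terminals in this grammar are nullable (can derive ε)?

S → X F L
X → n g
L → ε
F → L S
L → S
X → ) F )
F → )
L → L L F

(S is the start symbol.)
A non-terminal is nullable if it can derive ε (the empty string): either it has an ε-production, or it has a production whose right-hand side consists entirely of nullable non-terminals.

ε-productions: L → ε
So L is immediately nullable.
No further non-terminal can be added: every production for the remaining non-terminals contains a terminal or a non-nullable non-terminal.
Nullable = { 'L' }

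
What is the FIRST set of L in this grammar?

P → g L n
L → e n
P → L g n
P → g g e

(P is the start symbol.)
{ 'e' }

To compute FIRST(L), examine every production with L on the left-hand side, reading each right-hand side left to right until a non-nullable symbol is reached.

From L → e n:
  - e is a terminal: add 'e' and stop

Collecting: FIRST(L) = { 'e' }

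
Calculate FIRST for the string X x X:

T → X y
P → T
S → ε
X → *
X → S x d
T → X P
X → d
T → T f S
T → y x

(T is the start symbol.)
{ '*', 'd', 'x' }

FIRST sets of the non-terminals involved (from the grammar, by fixed-point iteration):
  FIRST(X) = { '*', 'd', 'x' }

To compute FIRST(X x X), process the symbols left to right:
Symbol X is a non-terminal. Add FIRST(X) \ {ε} = { '*', 'd', 'x' }
X is not nullable (ε ∉ FIRST(X)), so stop here.
FIRST(X x X) = { '*', 'd', 'x' }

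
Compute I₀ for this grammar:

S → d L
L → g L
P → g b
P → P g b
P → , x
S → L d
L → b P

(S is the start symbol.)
First, augment the grammar with S' → S
I₀ = CLOSURE({ [S' → . S] }):
  [S' → . S] has the dot before S: add [S → . d L], [S → . L d]
  [S → . L d] has the dot before L: add [L → . g L], [L → . b P]
No further items can be added.

I₀ = { [L → . b P], [L → . g L], [S → . L d], [S → . d L], [S' → . S] }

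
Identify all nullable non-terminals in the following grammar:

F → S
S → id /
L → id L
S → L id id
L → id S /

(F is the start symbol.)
None

There are no ε-productions, so no non-terminal can derive ε.
No non-terminals are nullable.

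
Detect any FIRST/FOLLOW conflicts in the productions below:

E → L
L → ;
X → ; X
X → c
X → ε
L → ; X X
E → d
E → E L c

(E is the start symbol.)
Yes. X → ';' X with FOLLOW(X) on { ';' }; X → c with FOLLOW(X) on { 'c' }

Nullable non-terminals: X.

X: nullable alternative(s) X → ε; FOLLOW(X) = { $, ';', 'c' }
  X → ; X: FIRST \ {ε} = { ';' } — overlaps FOLLOW(X) on { ';' }: CONFLICT
  X → c: FIRST \ {ε} = { 'c' } — overlaps FOLLOW(X) on { 'c' }: CONFLICT
  X → ε: FIRST \ {ε} = { } — this is the only nullable alternative, skip

E, L have no nullable alternative, so no FIRST/FOLLOW check is needed there.

So the grammar has 2 FIRST/FOLLOW conflicts (marked CONFLICT above).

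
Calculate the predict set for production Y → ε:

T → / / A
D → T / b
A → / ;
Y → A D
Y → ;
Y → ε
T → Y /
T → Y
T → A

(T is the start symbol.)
{ $, '/' }

PREDICT(Y → ε) = (FIRST(RHS) \ {ε}) ∪ (FOLLOW(Y) if ε ∈ FIRST(RHS), i.e. RHS ⇒* ε)
The right-hand side is ε (FIRST(ε) = { ε }), so the predict set is FOLLOW(Y) = { $, '/' }
PREDICT(Y → ε) = { $, '/' }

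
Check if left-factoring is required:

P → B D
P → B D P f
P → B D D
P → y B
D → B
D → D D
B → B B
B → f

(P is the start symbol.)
Left-factoring is needed when two productions for the same non-terminal
share a common prefix on the right-hand side.

Productions for P:
  P → B D
  P → B D P f
  P → B D D
  P → y B
Productions for D:
  D → B
  D → D D
Productions for B:
  B → B B
  B → f

Found common prefix 'B D' in productions for P

Answer: Yes, P has productions with common prefix 'B D'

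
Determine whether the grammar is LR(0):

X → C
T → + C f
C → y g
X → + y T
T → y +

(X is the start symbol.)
Yes, the grammar is LR(0)

Augment with X' → X and build the canonical LR(0) collection (I0 = CLOSURE({[X' → . X]}), then GOTO on every symbol after a dot until no new states appear). It has 13 states:
  I0: { [C → . y g], [X → . + y T], [X → . C], [X' → . X] }  — shift
  I1: { [X → + . y T] }  — shift
  I2: { [X → C .] }  — reduce
  I3: { [X' → X .] }  — accept
  I4: { [C → y . g] }  — shift
  I5: { [C → y g .] }  — reduce
  I6: { [T → . + C f], [T → . y +], [X → + y . T] }  — shift
  I7: { [C → . y g], [T → + . C f] }  — shift
  I8: { [X → + y T .] }  — reduce
  I9: { [T → y . +] }  — shift
  I10: { [T → y + .] }  — reduce
  I11: { [T → + C . f] }  — shift
  I12: { [T → + C f .] }  — reduce

Every state is either a pure shift/goto state or contains exactly one complete item and nothing to shift — no conflicts. The grammar is LR(0).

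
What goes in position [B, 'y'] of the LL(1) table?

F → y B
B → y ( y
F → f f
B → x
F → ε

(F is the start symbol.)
B → y ( y

To find M[B, 'y'], we find productions for B where 'y' is in the predict set (PREDICT(N → α) = (FIRST(α) \ {ε}) ∪ (FOLLOW(N) if α ⇒* ε)).

B → y ( y: PREDICT = { 'y' }
  'y' is in predict set, so this production goes in M[B, 'y']
B → x: PREDICT = { 'x' }

M[B, 'y'] = B → y ( y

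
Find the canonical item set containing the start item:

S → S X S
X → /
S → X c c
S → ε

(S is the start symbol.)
First, augment the grammar with S' → S
I₀ = CLOSURE({ [S' → . S] }):
  [S' → . S] has the dot before S: add [S → . S X S], [S → . X c c], [S → .]
  [S → . X c c] has the dot before X: add [X → . /]
No further items can be added.

I₀ = { [S → . S X S], [S → . X c c], [S → .], [S' → . S], [X → . /] }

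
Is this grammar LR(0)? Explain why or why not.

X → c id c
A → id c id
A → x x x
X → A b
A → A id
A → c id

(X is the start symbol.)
A grammar is LR(0) if no state in the canonical LR(0) collection has:
  - both a shift item (dot before a terminal) and a complete item (shift-reduce conflict), or
  - two or more complete items (reduce-reduce conflict; the accept item [X' → X .] counts as a complete item here).

Augment with X' → X and build the canonical LR(0) collection (I0 = CLOSURE({[X' → . X]}), then GOTO on every symbol after a dot until no new states appear). It has 14 states:
  I0: { [A → . A id], [A → . c id], [A → . id c id], [A → . x x x], [X → . A b], [X → . c id c], [X' → . X] }  — shift
  I1: { [A → A . id], [X → A . b] }  — shift
  I2: { [X' → X .] }  — accept
  I3: { [A → c . id], [X → c . id c] }  — shift
  I4: { [A → id . c id] }  — shift
  I5: { [A → x . x x] }  — shift
  I6: { [A → x x . x] }  — shift
  I7: { [A → x x x .] }  — reduce
  I8: { [A → id c . id] }  — shift
  I9: { [A → id c id .] }  — reduce
  I10: { [A → c id .], [X → c id . c] }  — shift, reduce
  I11: { [X → c id c .] }  — reduce
  I12: { [X → A b .] }  — reduce
  I13: { [A → A id .] }  — reduce

Conflict in state I10:
  Shift-reduce conflict between [A → c id .] and [X → c id . c]
So the grammar is NOT LR(0).

Answer: No. Shift-reduce conflict between [A → c id .] and [X → c id . c]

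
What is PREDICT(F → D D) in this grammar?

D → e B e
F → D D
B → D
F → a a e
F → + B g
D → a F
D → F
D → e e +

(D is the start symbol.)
{ '+', 'a', 'e' }

PREDICT(F → D D) = (FIRST(RHS) \ {ε}) ∪ (FOLLOW(F) if ε ∈ FIRST(RHS), i.e. RHS ⇒* ε)
FIRST(D) = { '+', 'a', 'e' }
FIRST(D D) = { '+', 'a', 'e' }
ε ∉ FIRST(D D), so FOLLOW(F) is not added.
PREDICT(F → D D) = { '+', 'a', 'e' }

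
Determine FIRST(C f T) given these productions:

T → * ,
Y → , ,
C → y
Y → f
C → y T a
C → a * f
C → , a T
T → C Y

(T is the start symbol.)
FIRST sets of the non-terminals involved (from the grammar, by fixed-point iteration):
  FIRST(C) = { ',', 'a', 'y' }

To compute FIRST(C f T), process the symbols left to right:
Symbol C is a non-terminal. Add FIRST(C) \ {ε} = { ',', 'a', 'y' }
C is not nullable (ε ∉ FIRST(C)), so stop here.
FIRST(C f T) = { ',', 'a', 'y' }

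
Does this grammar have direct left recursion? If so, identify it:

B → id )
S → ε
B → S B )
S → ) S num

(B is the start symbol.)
No direct left recursion

B → id ): starts with id
S → ε: starts with ε
B → S B ): starts with S
S → ) S num: starts with ')'

No direct left recursion found.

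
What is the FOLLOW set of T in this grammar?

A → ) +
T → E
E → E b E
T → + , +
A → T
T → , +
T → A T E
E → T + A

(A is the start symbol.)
{ $, ')', '+', ',', 'b' }

To compute FOLLOW(T), find every occurrence of T on a right-hand side N → α T β: add FIRST(β) \ {ε}, and if β is empty or nullable also add FOLLOW(N). Iterate to a fixed point.

In A → T: T is at the end, add FOLLOW(A)
In T → A T E: T is followed by E, add FIRST(E) \ {ε} = { ')', '+', ',' }
In E → T + A: T is followed by '+' A, add FIRST('+' A) \ {ε} = { '+' }

The FOLLOW sets referred to above (computed the same way, to a fixed point):
  FOLLOW(A) = { $, ')', '+', ',', 'b' }

Taking the union: FOLLOW(T) = { $, ')', '+', ',', 'b' }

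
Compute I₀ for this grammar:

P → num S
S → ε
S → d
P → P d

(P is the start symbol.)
{ [P → . P d], [P → . num S], [P' → . P] }

First, augment the grammar with P' → P
I₀ = CLOSURE({ [P' → . P] }):
  [P' → . P] has the dot before P: add [P → . num S], [P → . P d]
No further items can be added.

I₀ = { [P → . P d], [P → . num S], [P' → . P] }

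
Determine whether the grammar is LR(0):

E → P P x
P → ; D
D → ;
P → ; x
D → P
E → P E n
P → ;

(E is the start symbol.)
No. Shift-reduce conflict between [P → ; .] and [D → . ;]

Augment with E' → E and build the canonical LR(0) collection (I0 = CLOSURE({[E' → . E]}), then GOTO on every symbol after a dot until no new states appear). It has 12 states:
  I0: { [E → . P E n], [E → . P P x], [E' → . E], [P → . ; D], [P → . ; x], [P → . ;] }  — shift
  I1: { [D → . ;], [D → . P], [P → . ; D], [P → . ; x], [P → . ;], [P → ; . D], [P → ; . x], [P → ; .] }  — shift, reduce
  I2: { [E' → E .] }  — accept
  I3: { [E → . P E n], [E → . P P x], [E → P . E n], [E → P . P x], [P → . ; D], [P → . ; x], [P → . ;] }  — shift
  I4: { [E → P E . n] }  — shift
  I5: { [E → . P E n], [E → . P P x], [E → P . E n], [E → P . P x], [E → P P . x], [P → . ; D], [P → . ; x], [P → . ;] }  — shift
  I6: { [E → P P x .] }  — reduce
  I7: { [E → P E n .] }  — reduce
  I8: { [D → . ;], [D → . P], [D → ; .], [P → . ; D], [P → . ; x], [P → . ;], [P → ; . D], [P → ; . x], [P → ; .] }  — shift, 2 reduces
  I9: { [P → ; D .] }  — reduce
  I10: { [D → P .] }  — reduce
  I11: { [P → ; x .] }  — reduce

Conflict in state I1:
  Shift-reduce conflict between [P → ; .] and [D → . ;]
So the grammar is NOT LR(0).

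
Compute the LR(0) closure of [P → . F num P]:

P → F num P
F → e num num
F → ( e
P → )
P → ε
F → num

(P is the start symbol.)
{ [F → . ( e], [F → . e num num], [F → . num], [P → . F num P] }

To compute CLOSURE, for each item [A → α.Bβ] where B is a non-terminal, add [B → .γ] for all productions B → γ; repeat for the newly added items until nothing changes.

Start with: [P → . F num P]
  [P → . F num P] has the dot before F: add [F → . e num num], [F → . ( e], [F → . num]
No further items can be added.

CLOSURE = { [F → . ( e], [F → . e num num], [F → . num], [P → . F num P] }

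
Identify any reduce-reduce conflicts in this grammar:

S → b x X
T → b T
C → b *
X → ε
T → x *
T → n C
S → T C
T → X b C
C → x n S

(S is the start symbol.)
No reduce-reduce conflicts

Augment with S' → S and build the canonical LR(0) collection (I0 = CLOSURE({[S' → . S]}), then GOTO on every symbol after a dot until no new states appear). It has 21 states:
  I0: { [S → . T C], [S → . b x X], [S' → . S], [T → . X b C], [T → . b T], [T → . n C], [T → . x *], [X → .] }  — shift, reduce
  I1: { [S' → S .] }  — accept
  I2: { [C → . b *], [C → . x n S], [S → T . C] }  — shift
  I3: { [T → X . b C] }  — shift
  I4: { [S → b . x X], [T → . X b C], [T → . b T], [T → . n C], [T → . x *], [T → b . T], [X → .] }  — shift, reduce
  I5: { [C → . b *], [C → . x n S], [T → n . C] }  — shift
  I6: { [T → x . *] }  — shift
  I7: { [T → x * .] }  — reduce
  I8: { [T → n C .] }  — reduce
  I9: { [C → b . *] }  — shift
  I10: { [C → x . n S] }  — shift
  I11: { [C → x n . S], [S → . T C], [S → . b x X], [T → . X b C], [T → . b T], [T → . n C], [T → . x *], [X → .] }  — shift, reduce
  I12: { [C → x n S .] }  — reduce
  I13: { [C → b * .] }  — reduce
  I14: { [T → b T .] }  — reduce
  I15: { [T → . X b C], [T → . b T], [T → . n C], [T → . x *], [T → b . T], [X → .] }  — shift, reduce
  I16: { [S → b x . X], [T → x . *], [X → .] }  — shift, reduce
  I17: { [S → b x X .] }  — reduce
  I18: { [C → . b *], [C → . x n S], [T → X b . C] }  — shift
  I19: { [T → X b C .] }  — reduce
  I20: { [S → T C .] }  — reduce

No state contains more than one complete item.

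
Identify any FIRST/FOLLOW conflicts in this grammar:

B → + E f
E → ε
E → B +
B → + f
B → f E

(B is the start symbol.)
Yes. E → B '+' with FOLLOW(E) on { '+', 'f' }

Nullable non-terminals: E.
FIRST sets used below: FIRST(B) = { '+', 'f' }

E: nullable alternative(s) E → ε; FOLLOW(E) = { $, '+', 'f' }
  E → ε: FIRST \ {ε} = { } — this is the only nullable alternative, skip
  E → B +: FIRST \ {ε} = { '+', 'f' } — overlaps FOLLOW(E) on { '+', 'f' }: CONFLICT

B has no nullable alternative, so no FIRST/FOLLOW check is needed there.

So the grammar has 1 FIRST/FOLLOW conflict (marked CONFLICT above).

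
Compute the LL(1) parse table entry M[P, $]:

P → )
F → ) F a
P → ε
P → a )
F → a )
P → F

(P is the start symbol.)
P → ε

To find M[P, $], we find productions for P where $ is in the predict set (PREDICT(N → α) = (FIRST(α) \ {ε}) ∪ (FOLLOW(N) if α ⇒* ε)).

Relevant sets:
  FIRST(F) = { ')', 'a' }
  FOLLOW(P) = { $ }

P → ): PREDICT = { ')' }
P → ε: PREDICT = { $ }
  $ is in predict set, so this production goes in M[P, $]
P → a ): PREDICT = { 'a' }
P → F: PREDICT = { ')', 'a' }

M[P, $] = P → ε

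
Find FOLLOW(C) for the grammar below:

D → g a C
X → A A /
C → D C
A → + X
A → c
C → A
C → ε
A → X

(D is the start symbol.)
{ $, '+', 'c', 'g' }

To compute FOLLOW(C), find every occurrence of C on a right-hand side N → α C β: add FIRST(β) \ {ε}, and if β is empty or nullable also add FOLLOW(N). Iterate to a fixed point.

In D → g a C: C is at the end, add FOLLOW(D)
In C → D C: C is at the end; this adds FOLLOW(C) to itself — nothing new

The FOLLOW sets referred to above (computed the same way, to a fixed point):
  FOLLOW(D) = { $, '+', 'c', 'g' }

Taking the union: FOLLOW(C) = { $, '+', 'c', 'g' }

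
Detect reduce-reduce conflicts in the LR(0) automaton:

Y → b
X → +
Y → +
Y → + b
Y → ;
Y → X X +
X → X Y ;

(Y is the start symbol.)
Augment with Y' → Y and build the canonical LR(0) collection (I0 = CLOSURE({[Y' → . Y]}), then GOTO on every symbol after a dot until no new states appear). It has 11 states:
  I0: { [X → . +], [X → . X Y ;], [Y → . + b], [Y → . +], [Y → . ;], [Y → . X X +], [Y → . b], [Y' → . Y] }  — shift
  I1: { [X → + .], [Y → + . b], [Y → + .] }  — shift, 2 reduces
  I2: { [Y → ; .] }  — reduce
  I3: { [X → . +], [X → . X Y ;], [X → X . Y ;], [Y → . + b], [Y → . +], [Y → . ;], [Y → . X X +], [Y → . b], [Y → X . X +] }  — shift
  I4: { [Y' → Y .] }  — accept
  I5: { [Y → b .] }  — reduce
  I6: { [X → . +], [X → . X Y ;], [X → X . Y ;], [Y → . + b], [Y → . +], [Y → . ;], [Y → . X X +], [Y → . b], [Y → X . X +], [Y → X X . +] }  — shift
  I7: { [X → X Y . ;] }  — shift
  I8: { [X → X Y ; .] }  — reduce
  I9: { [X → + .], [Y → + . b], [Y → + .], [Y → X X + .] }  — shift, 3 reduces
  I10: { [Y → + b .] }  — reduce

I1 contains complete items [X → + .], [Y → + .] — reduce-reduce conflict.
I9 contains complete items [X → + .], [Y → + .], [Y → X X + .] — reduce-reduce conflict.

Answer: Yes — I1: [X → + .] vs [Y → + .]; I9: [X → + .] vs [Y → + .]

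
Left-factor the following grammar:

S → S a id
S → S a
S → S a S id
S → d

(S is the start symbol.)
S → S a S'
S' → id
S' → ε
S' → S id
S → d

Left-factoring transforms A → αβ₁ | αβ₂ into A → αA' and A' → β₁ | β₂
(α is the longest common prefix among the alternatives). Repeat until
no nonterminal has two alternatives with a common prefix.

Round 1: S has alternatives sharing prefix 'S a'. Introduce S': S → S a S'
  Add: S' → id
  Add: S' → ε
  Add: S' → S id

No remaining common prefixes — done.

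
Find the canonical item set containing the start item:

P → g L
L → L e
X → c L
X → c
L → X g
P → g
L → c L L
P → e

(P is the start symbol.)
{ [P → . e], [P → . g L], [P → . g], [P' → . P] }

First, augment the grammar with P' → P
I₀ = CLOSURE({ [P' → . P] }):
  [P' → . P] has the dot before P: add [P → . g L], [P → . g], [P → . e]
No further items can be added.

I₀ = { [P → . e], [P → . g L], [P → . g], [P' → . P] }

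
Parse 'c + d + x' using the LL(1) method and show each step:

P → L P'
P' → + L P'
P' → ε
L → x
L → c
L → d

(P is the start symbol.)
Stack is shown with the top on the left.

Stack     Input        Action
-----------------------------
P $       c + d + x $  output P → L P'
L P' $    c + d + x $  output L → c
c P' $    c + d + x $  match 'c'
P' $      + d + x $    output P' → + L P'
+ L P' $  + d + x $    match '+'
L P' $    d + x $      output L → d
d P' $    d + x $      match 'd'
P' $      + x $        output P' → + L P'
+ L P' $  + x $        match '+'
L P' $    x $          output L → x
x P' $    x $          match 'x'
P' $      $            output P' → ε
$         $            accept

The string is accepted.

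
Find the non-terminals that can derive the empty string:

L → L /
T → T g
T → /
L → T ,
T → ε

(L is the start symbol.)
{ 'T' }

ε-productions: T → ε
So T is immediately nullable.
No further non-terminal can be added: every production for the remaining non-terminals contains a terminal or a non-nullable non-terminal.
Nullable = { 'T' }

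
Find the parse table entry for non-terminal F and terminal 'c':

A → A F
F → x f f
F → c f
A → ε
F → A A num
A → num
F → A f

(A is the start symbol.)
To find M[F, 'c'], we find productions for F where 'c' is in the predict set (PREDICT(N → α) = (FIRST(α) \ {ε}) ∪ (FOLLOW(N) if α ⇒* ε)).

Relevant sets:
  FIRST(A) = { 'c', 'f', 'num', 'x', ε }

F → x f f: PREDICT = { 'x' }
F → c f: PREDICT = { 'c' }
  'c' is in predict set, so this production goes in M[F, 'c']
F → A A num: PREDICT = { 'c', 'f', 'num', 'x' }
  'c' is in predict set, so this production goes in M[F, 'c']
F → A f: PREDICT = { 'c', 'f', 'num', 'x' }
  'c' is in predict set, so this production goes in M[F, 'c']

M[F, 'c'] = F → c f, F → A A num, F → A f  (a multiply-defined cell — the grammar is not LL(1))

Answer: F → c f, F → A A num, F → A f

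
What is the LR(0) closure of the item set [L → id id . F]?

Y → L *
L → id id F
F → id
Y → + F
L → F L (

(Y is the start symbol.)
{ [F → . id], [L → id id . F] }

Start with: [L → id id . F]
  [L → id id . F] has the dot before F: add [F → . id]
No further items can be added.

CLOSURE = { [F → . id], [L → id id . F] }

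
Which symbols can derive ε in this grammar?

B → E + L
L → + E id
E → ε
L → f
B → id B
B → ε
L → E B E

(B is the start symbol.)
A non-terminal is nullable if it can derive ε (the empty string): either it has an ε-production, or it has a production whose right-hand side consists entirely of nullable non-terminals.

ε-productions: E → ε, B → ε
So E, B are immediately nullable.
L → E B E: every symbol on the right is nullable, so L is nullable too.
Every non-terminal is now nullable.
Nullable = { 'B', 'E', 'L' }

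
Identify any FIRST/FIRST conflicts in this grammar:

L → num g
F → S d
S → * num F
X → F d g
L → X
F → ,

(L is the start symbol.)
No FIRST/FIRST conflicts.

A FIRST/FIRST conflict occurs when two productions N → α and N → β for the same non-terminal have FIRST(α) ∩ FIRST(β) ≠ ∅ (with ε ∈ FIRST of a nullable right-hand side, so two nullable alternatives also conflict).

FIRST sets of the non-terminals at (or reachable through a nullable prefix from) the front of some alternative:
  FIRST(X) = { '*', ',' }
  FIRST(S) = { '*' }

Productions for L:
  L → num g: FIRST = { 'num' }
  L → X: FIRST = { '*', ',' }
Productions for F:
  F → S d: FIRST = { '*' }
  F → ,: FIRST = { ',' }
S, X have only one production, so no FIRST/FIRST conflict is possible there.

All alternatives of each non-terminal have pairwise disjoint FIRST sets.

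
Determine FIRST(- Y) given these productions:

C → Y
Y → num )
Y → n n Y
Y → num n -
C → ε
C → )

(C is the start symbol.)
To compute FIRST(- Y), process the symbols left to right:
Symbol - is a terminal. Add '-' and stop.
FIRST(- Y) = { '-' }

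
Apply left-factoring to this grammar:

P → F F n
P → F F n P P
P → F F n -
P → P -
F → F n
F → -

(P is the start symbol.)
Left-factoring transforms A → αβ₁ | αβ₂ into A → αA' and A' → β₁ | β₂
(α is the longest common prefix among the alternatives). Repeat until
no nonterminal has two alternatives with a common prefix.

Round 1: P has alternatives sharing prefix 'F F n'. Introduce P': P → F F n P'
  Add: P' → ε
  Add: P' → P P
  Add: P' → -

No remaining common prefixes — done.

Resulting grammar:
P → F F n P'
P' → ε
P' → P P
P' → -
P → P -
F → F n
F → -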